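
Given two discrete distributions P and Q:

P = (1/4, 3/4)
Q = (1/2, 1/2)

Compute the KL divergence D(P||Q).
D(P||Q) = Σ P(i) log₂(P(i)/Q(i))
  i=0: (1/4) × log₂((1/4)/(1/2)) = (1/4) × log₂(1/2) = -0.2500
  i=1: (3/4) × log₂((3/4)/(1/2)) = (3/4) × log₂(3/2) = 0.4387
D(P||Q) = -0.2500 + 0.4387
  = 0.1887 bits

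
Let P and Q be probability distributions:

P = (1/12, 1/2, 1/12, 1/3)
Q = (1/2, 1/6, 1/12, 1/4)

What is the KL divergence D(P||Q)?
D(P||Q) = Σ P(i) log₂(P(i)/Q(i))
  i=0: (1/12) × log₂((1/12)/(1/2)) = (1/12) × log₂(1/6) = -0.2154
  i=1: (1/2) × log₂((1/2)/(1/6)) = (1/2) × log₂(3) = 0.7925
  i=2: (1/12) × log₂((1/12)/(1/12)) = (1/12) × log₂(1) = 0.0000
  i=3: (1/3) × log₂((1/3)/(1/4)) = (1/3) × log₂(4/3) = 0.1383
D(P||Q) = -0.2154 + 0.7925 + 0.0000 + 0.1383
  = 0.7154 bits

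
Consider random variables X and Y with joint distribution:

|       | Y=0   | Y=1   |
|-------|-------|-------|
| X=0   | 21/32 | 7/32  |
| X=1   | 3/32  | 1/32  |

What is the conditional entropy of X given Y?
Marginal P(Y) (column sums):
  P(Y=0) = 21/32 + 3/32 = 3/4
  P(Y=1) = 7/32 + 1/32 = 1/4

H(X|Y) = -Σ P(X,Y)·log₂ P(X|Y), where P(X|Y) = P(X,Y) / P(Y)
  (X=0,Y=0): P(X|Y) = (21/32)/(3/4) = 7/8;  -(21/32)·log₂(7/8) = 0.1264
  (X=0,Y=1): P(X|Y) = (7/32)/(1/4) = 7/8;  -(7/32)·log₂(7/8) = 0.0421
  (X=1,Y=0): P(X|Y) = (3/32)/(3/4) = 1/8;  -(3/32)·log₂(1/8) = 0.2813
  (X=1,Y=1): P(X|Y) = (1/32)/(1/4) = 1/8;  -(1/32)·log₂(1/8) = 0.0938
H(X|Y) = 0.1264 + 0.0421 + 0.2813 + 0.0938
  = 0.5436 bits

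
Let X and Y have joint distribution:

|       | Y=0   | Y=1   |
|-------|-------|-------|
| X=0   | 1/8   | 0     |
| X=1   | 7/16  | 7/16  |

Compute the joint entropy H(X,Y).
H(X,Y) = -Σ P(X,Y) log₂ P(X,Y), summed over the non-zero cells:
H(X,Y) = -[(1/8)·log₂(1/8) + (7/16)·log₂(7/16) + (7/16)·log₂(7/16)]
  = 0.3750 + 0.5218 + 0.5218
  = 1.4186 bits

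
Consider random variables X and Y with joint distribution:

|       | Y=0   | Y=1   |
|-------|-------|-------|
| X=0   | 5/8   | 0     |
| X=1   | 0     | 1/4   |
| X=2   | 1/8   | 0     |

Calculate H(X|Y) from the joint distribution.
Marginal P(Y) (column sums):
  P(Y=0) = 5/8 + 0 + 1/8 = 3/4
  P(Y=1) = 0 + 1/4 + 0 = 1/4

H(X|Y) = -Σ P(X,Y)·log₂ P(X|Y), where P(X|Y) = P(X,Y) / P(Y)
  (cells with P(X,Y) = 0 contribute 0)
  (X=0,Y=0): P(X|Y) = (5/8)/(3/4) = 5/6;  -(5/8)·log₂(5/6) = 0.1644
  (X=1,Y=1): P(X|Y) = (1/4)/(1/4) = 1;  -(1/4)·log₂(1) = 0.0000
  (X=2,Y=0): P(X|Y) = (1/8)/(3/4) = 1/6;  -(1/8)·log₂(1/6) = 0.3231
H(X|Y) = 0.1644 + 0.0000 + 0.3231
  = 0.4875 bits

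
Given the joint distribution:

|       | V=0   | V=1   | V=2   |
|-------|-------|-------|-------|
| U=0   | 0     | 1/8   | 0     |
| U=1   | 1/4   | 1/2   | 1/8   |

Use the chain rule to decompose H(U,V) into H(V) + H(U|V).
By the chain rule: H(U,V) = H(V) + H(U|V)

Marginal P(V) (column sums):
  P(V=0) = 0 + 1/4 = 1/4
  P(V=1) = 1/8 + 1/2 = 5/8
  P(V=2) = 0 + 1/8 = 1/8
H(V) = -[(1/4)·log₂(1/4) + (5/8)·log₂(5/8) + (1/8)·log₂(1/8)]
  = 0.5000 + 0.4238 + 0.3750
  = 1.2988 bits
H(U|V) = -Σ P(U,V)·log₂ P(U|V), where P(U|V) = P(U,V) / P(V)
  (cells with P(U,V) = 0 contribute 0)
  (U=0,V=1): P(U|V) = (1/8)/(5/8) = 1/5;  -(1/8)·log₂(1/5) = 0.2902
  (U=1,V=0): P(U|V) = (1/4)/(1/4) = 1;  -(1/4)·log₂(1) = 0.0000
  (U=1,V=1): P(U|V) = (1/2)/(5/8) = 4/5;  -(1/2)·log₂(4/5) = 0.1610
  (U=1,V=2): P(U|V) = (1/8)/(1/8) = 1;  -(1/8)·log₂(1) = 0.0000
H(U|V) = 0.2902 + 0.0000 + 0.1610 + 0.0000
  = 0.4512 bits

H(U,V) = H(V) + H(U|V) = 1.2988 + 0.4512 = 1.7500 bits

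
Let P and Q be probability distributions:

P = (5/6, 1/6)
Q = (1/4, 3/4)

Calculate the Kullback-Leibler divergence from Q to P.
D(P||Q) = Σ P(i) log₂(P(i)/Q(i))
  i=0: (5/6) × log₂((5/6)/(1/4)) = (5/6) × log₂(10/3) = 1.4475
  i=1: (1/6) × log₂((1/6)/(3/4)) = (1/6) × log₂(2/9) = -0.3617
D(P||Q) = 1.4475 - 0.3617
  = 1.0858 bits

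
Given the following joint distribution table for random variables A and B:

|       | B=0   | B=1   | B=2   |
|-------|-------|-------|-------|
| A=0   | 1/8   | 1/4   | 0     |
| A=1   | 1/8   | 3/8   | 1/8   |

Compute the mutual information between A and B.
Marginal P(A) (row sums):
  P(A=0) = 1/8 + 1/4 + 0 = 3/8
  P(A=1) = 1/8 + 3/8 + 1/8 = 5/8
Marginal P(B) (column sums):
  P(B=0) = 1/8 + 1/8 = 1/4
  P(B=1) = 1/4 + 3/8 = 5/8
  P(B=2) = 0 + 1/8 = 1/8

H(A) = -[(3/8)·log₂(3/8) + (5/8)·log₂(5/8)]
  = 0.5306 + 0.4238
  = 0.9544 bits
H(B) = -[(1/4)·log₂(1/4) + (5/8)·log₂(5/8) + (1/8)·log₂(1/8)]
  = 0.5000 + 0.4238 + 0.3750
  = 1.2988 bits
H(A,B) = -[(1/8)·log₂(1/8) + (1/4)·log₂(1/4) + (1/8)·log₂(1/8) + (3/8)·log₂(3/8) + (1/8)·log₂(1/8)]
  = 0.3750 + 0.5000 + 0.3750 + 0.5306 + 0.3750
  = 2.1556 bits

I(A;B) = H(A) + H(B) - H(A,B)
  = 0.9544 + 1.2988 - 2.1556
  = 0.0976 bits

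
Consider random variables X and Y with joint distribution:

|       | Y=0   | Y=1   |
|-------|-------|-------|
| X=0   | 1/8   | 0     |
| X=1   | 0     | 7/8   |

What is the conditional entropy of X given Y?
Marginal P(Y) (column sums):
  P(Y=0) = 1/8 + 0 = 1/8
  P(Y=1) = 0 + 7/8 = 7/8

H(X|Y) = -Σ P(X,Y)·log₂ P(X|Y), where P(X|Y) = P(X,Y) / P(Y)
  (cells with P(X,Y) = 0 contribute 0)
  (X=0,Y=0): P(X|Y) = (1/8)/(1/8) = 1;  -(1/8)·log₂(1) = 0.0000
  (X=1,Y=1): P(X|Y) = (7/8)/(7/8) = 1;  -(7/8)·log₂(1) = 0.0000
H(X|Y) = 0.0000 + 0.0000
  = 0.0000 bits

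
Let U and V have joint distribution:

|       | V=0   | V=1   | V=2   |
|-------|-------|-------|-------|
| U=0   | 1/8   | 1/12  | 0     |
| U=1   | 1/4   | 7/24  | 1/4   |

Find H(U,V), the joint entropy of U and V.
H(U,V) = -Σ P(U,V) log₂ P(U,V), summed over the non-zero cells:
H(U,V) = -[(1/8)·log₂(1/8) + (1/12)·log₂(1/12) + (1/4)·log₂(1/4) + (7/24)·log₂(7/24) + (1/4)·log₂(1/4)]
  = 0.3750 + 0.2987 + 0.5000 + 0.5185 + 0.5000
  = 2.1922 bits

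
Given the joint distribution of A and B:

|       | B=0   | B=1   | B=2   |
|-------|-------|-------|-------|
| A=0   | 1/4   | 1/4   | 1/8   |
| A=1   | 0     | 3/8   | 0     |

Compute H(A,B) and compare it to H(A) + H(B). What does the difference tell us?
Marginal P(A) (row sums):
  P(A=0) = 1/4 + 1/4 + 1/8 = 5/8
  P(A=1) = 0 + 3/8 + 0 = 3/8
Marginal P(B) (column sums):
  P(B=0) = 1/4 + 0 = 1/4
  P(B=1) = 1/4 + 3/8 = 5/8
  P(B=2) = 1/8 + 0 = 1/8

H(A,B) = -[(1/4)·log₂(1/4) + (1/4)·log₂(1/4) + (1/8)·log₂(1/8) + (3/8)·log₂(3/8)]
  = 0.5000 + 0.5000 + 0.3750 + 0.5306
  = 1.9056 bits
H(A) = -[(5/8)·log₂(5/8) + (3/8)·log₂(3/8)]
  = 0.4238 + 0.5306
  = 0.9544 bits
H(B) = -[(1/4)·log₂(1/4) + (5/8)·log₂(5/8) + (1/8)·log₂(1/8)]
  = 0.5000 + 0.4238 + 0.3750
  = 1.2988 bits

H(A) + H(B) = 0.9544 + 1.2988 = 2.2532 bits
Difference: H(A) + H(B) - H(A,B) = 2.2532 - 1.9056 = 0.3476 bits = I(A;B)

The difference is the mutual information; it is positive here, so A and B are dependent (knowing one reduces uncertainty about the other by 0.3476 bits).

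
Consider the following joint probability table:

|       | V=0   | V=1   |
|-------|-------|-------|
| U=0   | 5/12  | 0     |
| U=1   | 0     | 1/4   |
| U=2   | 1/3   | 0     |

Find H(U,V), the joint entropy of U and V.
H(U,V) = -Σ P(U,V) log₂ P(U,V), summed over the non-zero cells:
H(U,V) = -[(5/12)·log₂(5/12) + (1/4)·log₂(1/4) + (1/3)·log₂(1/3)]
  = 0.5263 + 0.5000 + 0.5283
  = 1.5546 bits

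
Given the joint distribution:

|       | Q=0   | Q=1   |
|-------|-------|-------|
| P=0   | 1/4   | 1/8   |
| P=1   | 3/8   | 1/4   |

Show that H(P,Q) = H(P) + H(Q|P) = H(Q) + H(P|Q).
Marginal P(P) (row sums):
  P(P=0) = 1/4 + 1/8 = 3/8
  P(P=1) = 3/8 + 1/4 = 5/8
Marginal P(Q) (column sums):
  P(Q=0) = 1/4 + 3/8 = 5/8
  P(Q=1) = 1/8 + 1/4 = 3/8

Decomposition 1: H(P) + H(Q|P)
H(P) = -[(3/8)·log₂(3/8) + (5/8)·log₂(5/8)]
  = 0.5306 + 0.4238
  = 0.9544 bits
H(Q|P) = -Σ P(P,Q)·log₂ P(Q|P), where P(Q|P) = P(P,Q) / P(P)
  (P=0,Q=0): P(Q|P) = (1/4)/(3/8) = 2/3;  -(1/4)·log₂(2/3) = 0.1462
  (P=0,Q=1): P(Q|P) = (1/8)/(3/8) = 1/3;  -(1/8)·log₂(1/3) = 0.1981
  (P=1,Q=0): P(Q|P) = (3/8)/(5/8) = 3/5;  -(3/8)·log₂(3/5) = 0.2764
  (P=1,Q=1): P(Q|P) = (1/4)/(5/8) = 2/5;  -(1/4)·log₂(2/5) = 0.3305
H(Q|P) = 0.1462 + 0.1981 + 0.2764 + 0.3305
  = 0.9512 bits
H(P) + H(Q|P) = 0.9544 + 0.9512 = 1.9056 bits

Decomposition 2: H(Q) + H(P|Q)
H(Q) = -[(5/8)·log₂(5/8) + (3/8)·log₂(3/8)]
  = 0.4238 + 0.5306
  = 0.9544 bits
H(P|Q) = -Σ P(P,Q)·log₂ P(P|Q), where P(P|Q) = P(P,Q) / P(Q)
  (P=0,Q=0): P(P|Q) = (1/4)/(5/8) = 2/5;  -(1/4)·log₂(2/5) = 0.3305
  (P=0,Q=1): P(P|Q) = (1/8)/(3/8) = 1/3;  -(1/8)·log₂(1/3) = 0.1981
  (P=1,Q=0): P(P|Q) = (3/8)/(5/8) = 3/5;  -(3/8)·log₂(3/5) = 0.2764
  (P=1,Q=1): P(P|Q) = (1/4)/(3/8) = 2/3;  -(1/4)·log₂(2/3) = 0.1462
H(P|Q) = 0.3305 + 0.1981 + 0.2764 + 0.1462
  = 0.9512 bits
H(Q) + H(P|Q) = 0.9544 + 0.9512 = 1.9056 bits

Direct computation of the joint entropy:
H(P,Q) = -[(1/4)·log₂(1/4) + (1/8)·log₂(1/8) + (3/8)·log₂(3/8) + (1/4)·log₂(1/4)]
  = 0.5000 + 0.3750 + 0.5306 + 0.5000
  = 1.9056 bits

All three agree: H(P,Q) = 1.9056 bits ✓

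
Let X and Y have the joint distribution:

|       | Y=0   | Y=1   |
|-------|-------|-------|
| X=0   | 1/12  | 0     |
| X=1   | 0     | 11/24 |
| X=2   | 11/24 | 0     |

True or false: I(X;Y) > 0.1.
Marginal P(X) (row sums):
  P(X=0) = 1/12 + 0 = 1/12
  P(X=1) = 0 + 11/24 = 11/24
  P(X=2) = 11/24 + 0 = 11/24
Marginal P(Y) (column sums):
  P(Y=0) = 1/12 + 0 + 11/24 = 13/24
  P(Y=1) = 0 + 11/24 + 0 = 11/24

H(X) = -[(1/12)·log₂(1/12) + (11/24)·log₂(11/24) + (11/24)·log₂(11/24)]
  = 0.2987 + 0.5159 + 0.5159
  = 1.3305 bits
H(Y) = -[(13/24)·log₂(13/24) + (11/24)·log₂(11/24)]
  = 0.4791 + 0.5159
  = 0.9950 bits
H(X,Y) = -[(1/12)·log₂(1/12) + (11/24)·log₂(11/24) + (11/24)·log₂(11/24)]
  = 0.2987 + 0.5159 + 0.5159
  = 1.3305 bits

I(X;Y) = H(X) + H(Y) - H(X,Y)
  = 1.3305 + 0.9950 - 1.3305
  = 0.9950 bits

True. I(X;Y) = 0.9950 bits, which is > 0.1 bits.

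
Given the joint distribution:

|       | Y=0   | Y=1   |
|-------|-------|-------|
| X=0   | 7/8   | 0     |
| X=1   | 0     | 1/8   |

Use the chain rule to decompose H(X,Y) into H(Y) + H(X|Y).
By the chain rule: H(X,Y) = H(Y) + H(X|Y)

Marginal P(Y) (column sums):
  P(Y=0) = 7/8 + 0 = 7/8
  P(Y=1) = 0 + 1/8 = 1/8
H(Y) = -[(7/8)·log₂(7/8) + (1/8)·log₂(1/8)]
  = 0.1686 + 0.3750
  = 0.5436 bits
H(X|Y) = -Σ P(X,Y)·log₂ P(X|Y), where P(X|Y) = P(X,Y) / P(Y)
  (cells with P(X,Y) = 0 contribute 0)
  (X=0,Y=0): P(X|Y) = (7/8)/(7/8) = 1;  -(7/8)·log₂(1) = 0.0000
  (X=1,Y=1): P(X|Y) = (1/8)/(1/8) = 1;  -(1/8)·log₂(1) = 0.0000
H(X|Y) = 0.0000 + 0.0000
  = 0.0000 bits

H(X,Y) = H(Y) + H(X|Y) = 0.5436 + 0.0000 = 0.5436 bits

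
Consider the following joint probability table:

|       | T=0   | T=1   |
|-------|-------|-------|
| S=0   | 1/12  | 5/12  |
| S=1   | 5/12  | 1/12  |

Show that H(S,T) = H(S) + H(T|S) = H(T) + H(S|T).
Marginal P(S) (row sums):
  P(S=0) = 1/12 + 5/12 = 1/2
  P(S=1) = 5/12 + 1/12 = 1/2
Marginal P(T) (column sums):
  P(T=0) = 1/12 + 5/12 = 1/2
  P(T=1) = 5/12 + 1/12 = 1/2

Decomposition 1: H(S) + H(T|S)
H(S) = -[(1/2)·log₂(1/2) + (1/2)·log₂(1/2)]
  = 0.5000 + 0.5000
  = 1.0000 bits
H(T|S) = -Σ P(S,T)·log₂ P(T|S), where P(T|S) = P(S,T) / P(S)
  (S=0,T=0): P(T|S) = (1/12)/(1/2) = 1/6;  -(1/12)·log₂(1/6) = 0.2154
  (S=0,T=1): P(T|S) = (5/12)/(1/2) = 5/6;  -(5/12)·log₂(5/6) = 0.1096
  (S=1,T=0): P(T|S) = (5/12)/(1/2) = 5/6;  -(5/12)·log₂(5/6) = 0.1096
  (S=1,T=1): P(T|S) = (1/12)/(1/2) = 1/6;  -(1/12)·log₂(1/6) = 0.2154
H(T|S) = 0.2154 + 0.1096 + 0.1096 + 0.2154
  = 0.6500 bits
H(S) + H(T|S) = 1.0000 + 0.6500 = 1.6500 bits

Decomposition 2: H(T) + H(S|T)
H(T) = -[(1/2)·log₂(1/2) + (1/2)·log₂(1/2)]
  = 0.5000 + 0.5000
  = 1.0000 bits
H(S|T) = -Σ P(S,T)·log₂ P(S|T), where P(S|T) = P(S,T) / P(T)
  (S=0,T=0): P(S|T) = (1/12)/(1/2) = 1/6;  -(1/12)·log₂(1/6) = 0.2154
  (S=0,T=1): P(S|T) = (5/12)/(1/2) = 5/6;  -(5/12)·log₂(5/6) = 0.1096
  (S=1,T=0): P(S|T) = (5/12)/(1/2) = 5/6;  -(5/12)·log₂(5/6) = 0.1096
  (S=1,T=1): P(S|T) = (1/12)/(1/2) = 1/6;  -(1/12)·log₂(1/6) = 0.2154
H(S|T) = 0.2154 + 0.1096 + 0.1096 + 0.2154
  = 0.6500 bits
H(T) + H(S|T) = 1.0000 + 0.6500 = 1.6500 bits

Direct computation of the joint entropy:
H(S,T) = -[(1/12)·log₂(1/12) + (5/12)·log₂(5/12) + (5/12)·log₂(5/12) + (1/12)·log₂(1/12)]
  = 0.2987 + 0.5263 + 0.5263 + 0.2987
  = 1.6500 bits

All three agree: H(S,T) = 1.6500 bits ✓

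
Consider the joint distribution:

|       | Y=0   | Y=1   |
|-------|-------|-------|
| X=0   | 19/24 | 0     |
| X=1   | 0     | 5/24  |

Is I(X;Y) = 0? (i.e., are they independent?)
Marginal P(X) (row sums):
  P(X=0) = 19/24 + 0 = 19/24
  P(X=1) = 0 + 5/24 = 5/24
Marginal P(Y) (column sums):
  P(Y=0) = 19/24 + 0 = 19/24
  P(Y=1) = 0 + 5/24 = 5/24

X and Y are independent iff P(X=i,Y=j) = P(X=i)·P(Y=j) for every cell.
  P(X=0)·P(Y=0) = 19/24 × 19/24 = 361/576, but P(X=0,Y=0) = 19/24 ✗

No, X and Y are not independent. Quantitatively, I(X;Y) > 0:

H(X) = -[(19/24)·log₂(19/24) + (5/24)·log₂(5/24)]
  = 0.2668 + 0.4715
  = 0.7383 bits
H(Y) = -[(19/24)·log₂(19/24) + (5/24)·log₂(5/24)]
  = 0.2668 + 0.4715
  = 0.7383 bits
H(X,Y) = -[(19/24)·log₂(19/24) + (5/24)·log₂(5/24)]
  = 0.2668 + 0.4715
  = 0.7383 bits
I(X;Y) = H(X) + H(Y) - H(X,Y) = 0.7383 + 0.7383 - 0.7383 = 0.7383 bits > 0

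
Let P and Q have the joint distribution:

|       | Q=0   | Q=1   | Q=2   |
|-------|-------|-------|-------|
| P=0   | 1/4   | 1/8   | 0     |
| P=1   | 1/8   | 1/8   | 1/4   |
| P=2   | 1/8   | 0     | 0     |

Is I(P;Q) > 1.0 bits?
Marginal P(P) (row sums):
  P(P=0) = 1/4 + 1/8 + 0 = 3/8
  P(P=1) = 1/8 + 1/8 + 1/4 = 1/2
  P(P=2) = 1/8 + 0 + 0 = 1/8
Marginal P(Q) (column sums):
  P(Q=0) = 1/4 + 1/8 + 1/8 = 1/2
  P(Q=1) = 1/8 + 1/8 + 0 = 1/4
  P(Q=2) = 0 + 1/4 + 0 = 1/4

H(P) = -[(3/8)·log₂(3/8) + (1/2)·log₂(1/2) + (1/8)·log₂(1/8)]
  = 0.5306 + 0.5000 + 0.3750
  = 1.4056 bits
H(Q) = -[(1/2)·log₂(1/2) + (1/4)·log₂(1/4) + (1/4)·log₂(1/4)]
  = 0.5000 + 0.5000 + 0.5000
  = 1.5000 bits
H(P,Q) = -[(1/4)·log₂(1/4) + (1/8)·log₂(1/8) + (1/8)·log₂(1/8) + (1/8)·log₂(1/8) + (1/4)·log₂(1/4) + (1/8)·log₂(1/8)]
  = 0.5000 + 0.3750 + 0.3750 + 0.3750 + 0.5000 + 0.3750
  = 2.5000 bits

I(P;Q) = H(P) + H(Q) - H(P,Q)
  = 1.4056 + 1.5000 - 2.5000
  = 0.4056 bits

No. I(P;Q) = 0.4056 bits, which is ≤ 1.0 bits.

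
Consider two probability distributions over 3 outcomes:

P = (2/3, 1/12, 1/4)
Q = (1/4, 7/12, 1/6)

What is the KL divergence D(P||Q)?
D(P||Q) = Σ P(i) log₂(P(i)/Q(i))
  i=0: (2/3) × log₂((2/3)/(1/4)) = (2/3) × log₂(8/3) = 0.9434
  i=1: (1/12) × log₂((1/12)/(7/12)) = (1/12) × log₂(1/7) = -0.2339
  i=2: (1/4) × log₂((1/4)/(1/6)) = (1/4) × log₂(3/2) = 0.1462
D(P||Q) = 0.9434 - 0.2339 + 0.1462
  = 0.8557 bits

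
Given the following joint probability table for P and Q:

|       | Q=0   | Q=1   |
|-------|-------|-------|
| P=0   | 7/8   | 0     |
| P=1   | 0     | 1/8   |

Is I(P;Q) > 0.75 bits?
Marginal P(P) (row sums):
  P(P=0) = 7/8 + 0 = 7/8
  P(P=1) = 0 + 1/8 = 1/8
Marginal P(Q) (column sums):
  P(Q=0) = 7/8 + 0 = 7/8
  P(Q=1) = 0 + 1/8 = 1/8

H(P) = -[(7/8)·log₂(7/8) + (1/8)·log₂(1/8)]
  = 0.1686 + 0.3750
  = 0.5436 bits
H(Q) = -[(7/8)·log₂(7/8) + (1/8)·log₂(1/8)]
  = 0.1686 + 0.3750
  = 0.5436 bits
H(P,Q) = -[(7/8)·log₂(7/8) + (1/8)·log₂(1/8)]
  = 0.1686 + 0.3750
  = 0.5436 bits

I(P;Q) = H(P) + H(Q) - H(P,Q)
  = 0.5436 + 0.5436 - 0.5436
  = 0.5436 bits

No. I(P;Q) = 0.5436 bits, which is ≤ 0.75 bits.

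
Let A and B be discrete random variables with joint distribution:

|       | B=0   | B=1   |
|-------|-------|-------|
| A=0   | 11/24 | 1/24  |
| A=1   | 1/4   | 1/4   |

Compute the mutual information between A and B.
Marginal P(A) (row sums):
  P(A=0) = 11/24 + 1/24 = 1/2
  P(A=1) = 1/4 + 1/4 = 1/2
Marginal P(B) (column sums):
  P(B=0) = 11/24 + 1/4 = 17/24
  P(B=1) = 1/24 + 1/4 = 7/24

H(A) = -[(1/2)·log₂(1/2) + (1/2)·log₂(1/2)]
  = 0.5000 + 0.5000
  = 1.0000 bits
H(B) = -[(17/24)·log₂(17/24) + (7/24)·log₂(7/24)]
  = 0.3524 + 0.5185
  = 0.8709 bits
H(A,B) = -[(11/24)·log₂(11/24) + (1/24)·log₂(1/24) + (1/4)·log₂(1/4) + (1/4)·log₂(1/4)]
  = 0.5159 + 0.1910 + 0.5000 + 0.5000
  = 1.7069 bits

I(A;B) = H(A) + H(B) - H(A,B)
  = 1.0000 + 0.8709 - 1.7069
  = 0.1640 bits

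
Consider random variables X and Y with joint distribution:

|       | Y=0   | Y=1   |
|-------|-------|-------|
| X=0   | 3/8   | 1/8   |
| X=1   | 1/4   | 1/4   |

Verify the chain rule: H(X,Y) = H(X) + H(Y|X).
Left side:
H(X,Y) = -[(3/8)·log₂(3/8) + (1/8)·log₂(1/8) + (1/4)·log₂(1/4) + (1/4)·log₂(1/4)]
  = 0.5306 + 0.3750 + 0.5000 + 0.5000
  = 1.9056 bits

Right side:
Marginal P(X) (row sums):
  P(X=0) = 3/8 + 1/8 = 1/2
  P(X=1) = 1/4 + 1/4 = 1/2
H(X) = -[(1/2)·log₂(1/2) + (1/2)·log₂(1/2)]
  = 0.5000 + 0.5000
  = 1.0000 bits
H(Y|X) = -Σ P(X,Y)·log₂ P(Y|X), where P(Y|X) = P(X,Y) / P(X)
  (X=0,Y=0): P(Y|X) = (3/8)/(1/2) = 3/4;  -(3/8)·log₂(3/4) = 0.1556
  (X=0,Y=1): P(Y|X) = (1/8)/(1/2) = 1/4;  -(1/8)·log₂(1/4) = 0.2500
  (X=1,Y=0): P(Y|X) = (1/4)/(1/2) = 1/2;  -(1/4)·log₂(1/2) = 0.2500
  (X=1,Y=1): P(Y|X) = (1/4)/(1/2) = 1/2;  -(1/4)·log₂(1/2) = 0.2500
H(Y|X) = 0.1556 + 0.2500 + 0.2500 + 0.2500
  = 0.9056 bits
H(X) + H(Y|X) = 1.0000 + 0.9056 = 1.9056 bits

Both sides equal 1.9056 bits, so the chain rule holds ✓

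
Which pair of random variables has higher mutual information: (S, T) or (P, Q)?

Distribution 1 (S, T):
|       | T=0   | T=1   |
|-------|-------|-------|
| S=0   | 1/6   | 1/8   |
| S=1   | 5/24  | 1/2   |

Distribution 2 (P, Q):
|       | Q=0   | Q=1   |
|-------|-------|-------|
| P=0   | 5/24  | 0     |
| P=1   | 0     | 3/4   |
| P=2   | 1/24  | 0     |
Distribution 1 (S, T):
Marginal P(S) (row sums):
  P(S=0) = 1/6 + 1/8 = 7/24
  P(S=1) = 5/24 + 1/2 = 17/24
Marginal P(T) (column sums):
  P(T=0) = 1/6 + 5/24 = 3/8
  P(T=1) = 1/8 + 1/2 = 5/8

H(S) = -[(7/24)·log₂(7/24) + (17/24)·log₂(17/24)]
  = 0.5185 + 0.3524
  = 0.8709 bits
H(T) = -[(3/8)·log₂(3/8) + (5/8)·log₂(5/8)]
  = 0.5306 + 0.4238
  = 0.9544 bits
H(S,T) = -[(1/6)·log₂(1/6) + (1/8)·log₂(1/8) + (5/24)·log₂(5/24) + (1/2)·log₂(1/2)]
  = 0.4308 + 0.3750 + 0.4715 + 0.5000
  = 1.7773 bits

I(S;T) = H(S) + H(T) - H(S,T)
  = 0.8709 + 0.9544 - 1.7773
  = 0.0480 bits

Distribution 2 (P, Q):
Marginal P(P) (row sums):
  P(P=0) = 5/24 + 0 = 5/24
  P(P=1) = 0 + 3/4 = 3/4
  P(P=2) = 1/24 + 0 = 1/24
Marginal P(Q) (column sums):
  P(Q=0) = 5/24 + 0 + 1/24 = 1/4
  P(Q=1) = 0 + 3/4 + 0 = 3/4

H(P) = -[(5/24)·log₂(5/24) + (3/4)·log₂(3/4) + (1/24)·log₂(1/24)]
  = 0.4715 + 0.3113 + 0.1910
  = 0.9738 bits
H(Q) = -[(1/4)·log₂(1/4) + (3/4)·log₂(3/4)]
  = 0.5000 + 0.3113
  = 0.8113 bits
H(P,Q) = -[(5/24)·log₂(5/24) + (3/4)·log₂(3/4) + (1/24)·log₂(1/24)]
  = 0.4715 + 0.3113 + 0.1910
  = 0.9738 bits

I(P;Q) = H(P) + H(Q) - H(P,Q)
  = 0.9738 + 0.8113 - 0.9738
  = 0.8113 bits

I(P;Q) = 0.8113 bits > I(S;T) = 0.0480 bits, so (P, Q) has the higher mutual information (stronger dependence).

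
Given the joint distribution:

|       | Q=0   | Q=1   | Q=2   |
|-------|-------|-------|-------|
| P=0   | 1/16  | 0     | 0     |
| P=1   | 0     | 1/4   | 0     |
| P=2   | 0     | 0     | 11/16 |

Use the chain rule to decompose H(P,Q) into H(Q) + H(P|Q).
By the chain rule: H(P,Q) = H(Q) + H(P|Q)

Marginal P(Q) (column sums):
  P(Q=0) = 1/16 + 0 + 0 = 1/16
  P(Q=1) = 0 + 1/4 + 0 = 1/4
  P(Q=2) = 0 + 0 + 11/16 = 11/16
H(Q) = -[(1/16)·log₂(1/16) + (1/4)·log₂(1/4) + (11/16)·log₂(11/16)]
  = 0.2500 + 0.5000 + 0.3716
  = 1.1216 bits
H(P|Q) = -Σ P(P,Q)·log₂ P(P|Q), where P(P|Q) = P(P,Q) / P(Q)
  (cells with P(P,Q) = 0 contribute 0)
  (P=0,Q=0): P(P|Q) = (1/16)/(1/16) = 1;  -(1/16)·log₂(1) = 0.0000
  (P=1,Q=1): P(P|Q) = (1/4)/(1/4) = 1;  -(1/4)·log₂(1) = 0.0000
  (P=2,Q=2): P(P|Q) = (11/16)/(11/16) = 1;  -(11/16)·log₂(1) = 0.0000
H(P|Q) = 0.0000 + 0.0000 + 0.0000
  = 0.0000 bits

H(P,Q) = H(Q) + H(P|Q) = 1.1216 + 0.0000 = 1.1216 bits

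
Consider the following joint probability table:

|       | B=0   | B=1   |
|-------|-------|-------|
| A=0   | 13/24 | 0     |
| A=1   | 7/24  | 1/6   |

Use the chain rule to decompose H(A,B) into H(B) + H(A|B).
By the chain rule: H(A,B) = H(B) + H(A|B)

Marginal P(B) (column sums):
  P(B=0) = 13/24 + 7/24 = 5/6
  P(B=1) = 0 + 1/6 = 1/6
H(B) = -[(5/6)·log₂(5/6) + (1/6)·log₂(1/6)]
  = 0.2192 + 0.4308
  = 0.6500 bits
H(A|B) = -Σ P(A,B)·log₂ P(A|B), where P(A|B) = P(A,B) / P(B)
  (cells with P(A,B) = 0 contribute 0)
  (A=0,B=0): P(A|B) = (13/24)/(5/6) = 13/20;  -(13/24)·log₂(13/20) = 0.3366
  (A=1,B=0): P(A|B) = (7/24)/(5/6) = 7/20;  -(7/24)·log₂(7/20) = 0.4418
  (A=1,B=1): P(A|B) = (1/6)/(1/6) = 1;  -(1/6)·log₂(1) = 0.0000
H(A|B) = 0.3366 + 0.4418 + 0.0000
  = 0.7784 bits

H(A,B) = H(B) + H(A|B) = 0.6500 + 0.7784 = 1.4284 bits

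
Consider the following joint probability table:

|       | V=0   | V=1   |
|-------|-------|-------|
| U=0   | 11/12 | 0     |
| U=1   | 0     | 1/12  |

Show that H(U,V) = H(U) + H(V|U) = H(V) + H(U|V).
Marginal P(U) (row sums):
  P(U=0) = 11/12 + 0 = 11/12
  P(U=1) = 0 + 1/12 = 1/12
Marginal P(V) (column sums):
  P(V=0) = 11/12 + 0 = 11/12
  P(V=1) = 0 + 1/12 = 1/12

Decomposition 1: H(U) + H(V|U)
H(U) = -[(11/12)·log₂(11/12) + (1/12)·log₂(1/12)]
  = 0.1151 + 0.2987
  = 0.4138 bits
H(V|U) = -Σ P(U,V)·log₂ P(V|U), where P(V|U) = P(U,V) / P(U)
  (cells with P(U,V) = 0 contribute 0)
  (U=0,V=0): P(V|U) = (11/12)/(11/12) = 1;  -(11/12)·log₂(1) = 0.0000
  (U=1,V=1): P(V|U) = (1/12)/(1/12) = 1;  -(1/12)·log₂(1) = 0.0000
H(V|U) = 0.0000 + 0.0000
  = 0.0000 bits
H(U) + H(V|U) = 0.4138 + 0.0000 = 0.4138 bits

Decomposition 2: H(V) + H(U|V)
H(V) = -[(11/12)·log₂(11/12) + (1/12)·log₂(1/12)]
  = 0.1151 + 0.2987
  = 0.4138 bits
H(U|V) = -Σ P(U,V)·log₂ P(U|V), where P(U|V) = P(U,V) / P(V)
  (cells with P(U,V) = 0 contribute 0)
  (U=0,V=0): P(U|V) = (11/12)/(11/12) = 1;  -(11/12)·log₂(1) = 0.0000
  (U=1,V=1): P(U|V) = (1/12)/(1/12) = 1;  -(1/12)·log₂(1) = 0.0000
H(U|V) = 0.0000 + 0.0000
  = 0.0000 bits
H(V) + H(U|V) = 0.4138 + 0.0000 = 0.4138 bits

Direct computation of the joint entropy:
H(U,V) = -[(11/12)·log₂(11/12) + (1/12)·log₂(1/12)]
  = 0.1151 + 0.2987
  = 0.4138 bits

All three agree: H(U,V) = 0.4138 bits ✓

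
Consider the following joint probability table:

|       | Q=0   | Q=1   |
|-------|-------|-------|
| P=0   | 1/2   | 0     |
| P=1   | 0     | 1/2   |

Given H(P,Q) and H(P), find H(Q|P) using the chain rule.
From the chain rule: H(P,Q) = H(P) + H(Q|P)
Therefore: H(Q|P) = H(P,Q) - H(P)

H(P,Q) = -[(1/2)·log₂(1/2) + (1/2)·log₂(1/2)]
  = 0.5000 + 0.5000
  = 1.0000 bits
Marginal P(P) (row sums):
  P(P=0) = 1/2 + 0 = 1/2
  P(P=1) = 0 + 1/2 = 1/2
H(P) = -[(1/2)·log₂(1/2) + (1/2)·log₂(1/2)]
  = 0.5000 + 0.5000
  = 1.0000 bits

H(Q|P) = 1.0000 - 1.0000 = 0.0000 bits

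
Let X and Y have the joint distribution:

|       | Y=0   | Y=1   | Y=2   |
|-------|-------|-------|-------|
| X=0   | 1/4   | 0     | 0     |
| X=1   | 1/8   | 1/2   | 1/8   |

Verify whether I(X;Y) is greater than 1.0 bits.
Marginal P(X) (row sums):
  P(X=0) = 1/4 + 0 + 0 = 1/4
  P(X=1) = 1/8 + 1/2 + 1/8 = 3/4
Marginal P(Y) (column sums):
  P(Y=0) = 1/4 + 1/8 = 3/8
  P(Y=1) = 0 + 1/2 = 1/2
  P(Y=2) = 0 + 1/8 = 1/8

H(X) = -[(1/4)·log₂(1/4) + (3/4)·log₂(3/4)]
  = 0.5000 + 0.3113
  = 0.8113 bits
H(Y) = -[(3/8)·log₂(3/8) + (1/2)·log₂(1/2) + (1/8)·log₂(1/8)]
  = 0.5306 + 0.5000 + 0.3750
  = 1.4056 bits
H(X,Y) = -[(1/4)·log₂(1/4) + (1/8)·log₂(1/8) + (1/2)·log₂(1/2) + (1/8)·log₂(1/8)]
  = 0.5000 + 0.3750 + 0.5000 + 0.3750
  = 1.7500 bits

I(X;Y) = H(X) + H(Y) - H(X,Y)
  = 0.8113 + 1.4056 - 1.7500
  = 0.4669 bits

No. I(X;Y) = 0.4669 bits, which is ≤ 1.0 bits.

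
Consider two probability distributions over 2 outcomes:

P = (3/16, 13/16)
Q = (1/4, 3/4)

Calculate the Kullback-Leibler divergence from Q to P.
D(P||Q) = Σ P(i) log₂(P(i)/Q(i))
  i=0: (3/16) × log₂((3/16)/(1/4)) = (3/16) × log₂(3/4) = -0.0778
  i=1: (13/16) × log₂((13/16)/(3/4)) = (13/16) × log₂(13/12) = 0.0938
D(P||Q) = -0.0778 + 0.0938
  = 0.0160 bits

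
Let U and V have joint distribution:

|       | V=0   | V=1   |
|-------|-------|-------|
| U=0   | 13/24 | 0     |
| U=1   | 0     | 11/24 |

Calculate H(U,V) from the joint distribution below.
H(U,V) = -Σ P(U,V) log₂ P(U,V), summed over the non-zero cells:
H(U,V) = -[(13/24)·log₂(13/24) + (11/24)·log₂(11/24)]
  = 0.4791 + 0.5159
  = 0.9950 bits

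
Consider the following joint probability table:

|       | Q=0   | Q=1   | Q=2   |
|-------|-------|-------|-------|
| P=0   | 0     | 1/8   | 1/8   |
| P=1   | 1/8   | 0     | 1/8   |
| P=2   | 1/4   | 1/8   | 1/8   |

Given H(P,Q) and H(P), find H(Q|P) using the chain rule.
From the chain rule: H(P,Q) = H(P) + H(Q|P)
Therefore: H(Q|P) = H(P,Q) - H(P)

H(P,Q) = -[(1/8)·log₂(1/8) + (1/8)·log₂(1/8) + (1/8)·log₂(1/8) + (1/8)·log₂(1/8) + (1/4)·log₂(1/4) + (1/8)·log₂(1/8) + (1/8)·log₂(1/8)]
  = 0.3750 + 0.3750 + 0.3750 + 0.3750 + 0.5000 + 0.3750 + 0.3750
  = 2.7500 bits
Marginal P(P) (row sums):
  P(P=0) = 0 + 1/8 + 1/8 = 1/4
  P(P=1) = 1/8 + 0 + 1/8 = 1/4
  P(P=2) = 1/4 + 1/8 + 1/8 = 1/2
H(P) = -[(1/4)·log₂(1/4) + (1/4)·log₂(1/4) + (1/2)·log₂(1/2)]
  = 0.5000 + 0.5000 + 0.5000
  = 1.5000 bits

H(Q|P) = 2.7500 - 1.5000 = 1.2500 bits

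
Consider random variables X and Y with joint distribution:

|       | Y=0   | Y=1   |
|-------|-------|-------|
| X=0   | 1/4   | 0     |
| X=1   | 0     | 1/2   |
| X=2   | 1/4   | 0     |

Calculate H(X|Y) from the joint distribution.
Marginal P(Y) (column sums):
  P(Y=0) = 1/4 + 0 + 1/4 = 1/2
  P(Y=1) = 0 + 1/2 + 0 = 1/2

H(X|Y) = -Σ P(X,Y)·log₂ P(X|Y), where P(X|Y) = P(X,Y) / P(Y)
  (cells with P(X,Y) = 0 contribute 0)
  (X=0,Y=0): P(X|Y) = (1/4)/(1/2) = 1/2;  -(1/4)·log₂(1/2) = 0.2500
  (X=1,Y=1): P(X|Y) = (1/2)/(1/2) = 1;  -(1/2)·log₂(1) = 0.0000
  (X=2,Y=0): P(X|Y) = (1/4)/(1/2) = 1/2;  -(1/4)·log₂(1/2) = 0.2500
H(X|Y) = 0.2500 + 0.0000 + 0.2500
  = 0.5000 bits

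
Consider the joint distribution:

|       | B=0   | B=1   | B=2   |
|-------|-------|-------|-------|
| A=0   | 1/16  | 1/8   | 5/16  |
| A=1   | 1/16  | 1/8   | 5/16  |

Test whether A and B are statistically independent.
Marginal P(A) (row sums):
  P(A=0) = 1/16 + 1/8 + 5/16 = 1/2
  P(A=1) = 1/16 + 1/8 + 5/16 = 1/2
Marginal P(B) (column sums):
  P(B=0) = 1/16 + 1/16 = 1/8
  P(B=1) = 1/8 + 1/8 = 1/4
  P(B=2) = 5/16 + 5/16 = 5/8

A and B are independent iff P(A=i,B=j) = P(A=i)·P(B=j) for every cell.
  P(A=0)·P(B=0) = 1/2 × 1/8 = 1/16 = P(A=0,B=0) ✓
  P(A=0)·P(B=1) = 1/2 × 1/4 = 1/8 = P(A=0,B=1) ✓
  P(A=0)·P(B=2) = 1/2 × 5/8 = 5/16 = P(A=0,B=2) ✓
  P(A=1)·P(B=0) = 1/2 × 1/8 = 1/16 = P(A=1,B=0) ✓
  P(A=1)·P(B=1) = 1/2 × 1/4 = 1/8 = P(A=1,B=1) ✓
  P(A=1)·P(B=2) = 1/2 × 5/8 = 5/16 = P(A=1,B=2) ✓

Yes, A and B are independent: every cell factors, so I(A;B) = 0 bits.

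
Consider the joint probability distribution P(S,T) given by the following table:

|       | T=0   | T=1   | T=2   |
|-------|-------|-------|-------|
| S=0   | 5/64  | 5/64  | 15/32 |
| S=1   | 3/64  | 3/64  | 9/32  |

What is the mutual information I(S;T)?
Marginal P(S) (row sums):
  P(S=0) = 5/64 + 5/64 + 15/32 = 5/8
  P(S=1) = 3/64 + 3/64 + 9/32 = 3/8
Marginal P(T) (column sums):
  P(T=0) = 5/64 + 3/64 = 1/8
  P(T=1) = 5/64 + 3/64 = 1/8
  P(T=2) = 15/32 + 9/32 = 3/4

H(S) = -[(5/8)·log₂(5/8) + (3/8)·log₂(3/8)]
  = 0.4238 + 0.5306
  = 0.9544 bits
H(T) = -[(1/8)·log₂(1/8) + (1/8)·log₂(1/8) + (3/4)·log₂(3/4)]
  = 0.3750 + 0.3750 + 0.3113
  = 1.0613 bits
H(S,T) = -[(5/64)·log₂(5/64) + (5/64)·log₂(5/64) + (15/32)·log₂(15/32) + (3/64)·log₂(3/64) + (3/64)·log₂(3/64) + (9/32)·log₂(9/32)]
  = 0.2873 + 0.2873 + 0.5124 + 0.2070 + 0.2070 + 0.5147
  = 2.0157 bits

I(S;T) = H(S) + H(T) - H(S,T)
  = 0.9544 + 1.0613 - 2.0157
  = 0.0000 bits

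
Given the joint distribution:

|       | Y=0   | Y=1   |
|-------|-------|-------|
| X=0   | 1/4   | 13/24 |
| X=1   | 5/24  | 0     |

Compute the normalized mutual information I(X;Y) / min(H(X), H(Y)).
Marginal P(X) (row sums):
  P(X=0) = 1/4 + 13/24 = 19/24
  P(X=1) = 5/24 + 0 = 5/24
Marginal P(Y) (column sums):
  P(Y=0) = 1/4 + 5/24 = 11/24
  P(Y=1) = 13/24 + 0 = 13/24

H(X) = -[(19/24)·log₂(19/24) + (5/24)·log₂(5/24)]
  = 0.2668 + 0.4715
  = 0.7383 bits
H(Y) = -[(11/24)·log₂(11/24) + (13/24)·log₂(13/24)]
  = 0.5159 + 0.4791
  = 0.9950 bits
H(X,Y) = -[(1/4)·log₂(1/4) + (13/24)·log₂(13/24) + (5/24)·log₂(5/24)]
  = 0.5000 + 0.4791 + 0.4715
  = 1.4506 bits

I(X;Y) = H(X) + H(Y) - H(X,Y)
  = 0.7383 + 0.9950 - 1.4506
  = 0.2827 bits

min(H(X), H(Y)) = min(0.7383, 0.9950) = 0.7383 bits
Normalized MI = 0.2827 / 0.7383 = 0.3829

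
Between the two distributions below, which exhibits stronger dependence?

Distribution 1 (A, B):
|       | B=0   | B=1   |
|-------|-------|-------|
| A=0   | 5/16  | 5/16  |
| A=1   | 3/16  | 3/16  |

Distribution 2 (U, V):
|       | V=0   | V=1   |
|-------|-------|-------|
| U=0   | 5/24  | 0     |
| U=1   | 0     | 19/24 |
Distribution 1 (A, B):
Marginal P(A) (row sums):
  P(A=0) = 5/16 + 5/16 = 5/8
  P(A=1) = 3/16 + 3/16 = 3/8
Marginal P(B) (column sums):
  P(B=0) = 5/16 + 3/16 = 1/2
  P(B=1) = 5/16 + 3/16 = 1/2

H(A) = -[(5/8)·log₂(5/8) + (3/8)·log₂(3/8)]
  = 0.4238 + 0.5306
  = 0.9544 bits
H(B) = -[(1/2)·log₂(1/2) + (1/2)·log₂(1/2)]
  = 0.5000 + 0.5000
  = 1.0000 bits
H(A,B) = -[(5/16)·log₂(5/16) + (5/16)·log₂(5/16) + (3/16)·log₂(3/16) + (3/16)·log₂(3/16)]
  = 0.5244 + 0.5244 + 0.4528 + 0.4528
  = 1.9544 bits

I(A;B) = H(A) + H(B) - H(A,B)
  = 0.9544 + 1.0000 - 1.9544
  = 0.0000 bits

Distribution 2 (U, V):
Marginal P(U) (row sums):
  P(U=0) = 5/24 + 0 = 5/24
  P(U=1) = 0 + 19/24 = 19/24
Marginal P(V) (column sums):
  P(V=0) = 5/24 + 0 = 5/24
  P(V=1) = 0 + 19/24 = 19/24

H(U) = -[(5/24)·log₂(5/24) + (19/24)·log₂(19/24)]
  = 0.4715 + 0.2668
  = 0.7383 bits
H(V) = -[(5/24)·log₂(5/24) + (19/24)·log₂(19/24)]
  = 0.4715 + 0.2668
  = 0.7383 bits
H(U,V) = -[(5/24)·log₂(5/24) + (19/24)·log₂(19/24)]
  = 0.4715 + 0.2668
  = 0.7383 bits

I(U;V) = H(U) + H(V) - H(U,V)
  = 0.7383 + 0.7383 - 0.7383
  = 0.7383 bits

I(U;V) = 0.7383 bits > I(A;B) = 0.0000 bits, so (U, V) has the higher mutual information (stronger dependence).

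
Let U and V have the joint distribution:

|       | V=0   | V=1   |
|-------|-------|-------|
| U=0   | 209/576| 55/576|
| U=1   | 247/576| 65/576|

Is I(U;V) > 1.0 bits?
Marginal P(U) (row sums):
  P(U=0) = 209/576 + 55/576 = 11/24
  P(U=1) = 247/576 + 65/576 = 13/24
Marginal P(V) (column sums):
  P(V=0) = 209/576 + 247/576 = 19/24
  P(V=1) = 55/576 + 65/576 = 5/24

H(U) = -[(11/24)·log₂(11/24) + (13/24)·log₂(13/24)]
  = 0.5159 + 0.4791
  = 0.9950 bits
H(V) = -[(19/24)·log₂(19/24) + (5/24)·log₂(5/24)]
  = 0.2668 + 0.4715
  = 0.7383 bits
H(U,V) = -[(209/576)·log₂(209/576) + (55/576)·log₂(55/576) + (247/576)·log₂(247/576) + (65/576)·log₂(65/576)]
  = 0.5307 + 0.3236 + 0.5238 + 0.3552
  = 1.7333 bits

I(U;V) = H(U) + H(V) - H(U,V)
  = 0.9950 + 0.7383 - 1.7333
  = 0.0000 bits

No. I(U;V) = 0.0000 bits, which is ≤ 1.0 bits.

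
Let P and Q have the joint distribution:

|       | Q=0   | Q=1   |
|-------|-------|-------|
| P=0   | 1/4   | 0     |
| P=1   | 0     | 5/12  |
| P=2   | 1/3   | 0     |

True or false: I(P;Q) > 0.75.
Marginal P(P) (row sums):
  P(P=0) = 1/4 + 0 = 1/4
  P(P=1) = 0 + 5/12 = 5/12
  P(P=2) = 1/3 + 0 = 1/3
Marginal P(Q) (column sums):
  P(Q=0) = 1/4 + 0 + 1/3 = 7/12
  P(Q=1) = 0 + 5/12 + 0 = 5/12

H(P) = -[(1/4)·log₂(1/4) + (5/12)·log₂(5/12) + (1/3)·log₂(1/3)]
  = 0.5000 + 0.5263 + 0.5283
  = 1.5546 bits
H(Q) = -[(7/12)·log₂(7/12) + (5/12)·log₂(5/12)]
  = 0.4536 + 0.5263
  = 0.9799 bits
H(P,Q) = -[(1/4)·log₂(1/4) + (5/12)·log₂(5/12) + (1/3)·log₂(1/3)]
  = 0.5000 + 0.5263 + 0.5283
  = 1.5546 bits

I(P;Q) = H(P) + H(Q) - H(P,Q)
  = 1.5546 + 0.9799 - 1.5546
  = 0.9799 bits

True. I(P;Q) = 0.9799 bits, which is > 0.75 bits.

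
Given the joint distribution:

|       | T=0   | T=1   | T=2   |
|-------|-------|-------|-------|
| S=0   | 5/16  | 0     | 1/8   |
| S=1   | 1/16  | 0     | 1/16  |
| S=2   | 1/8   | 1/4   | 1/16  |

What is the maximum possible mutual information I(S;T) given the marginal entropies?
The upper bound on mutual information is I(S;T) ≤ min(H(S), H(T)).

Marginal P(S) (row sums):
  P(S=0) = 5/16 + 0 + 1/8 = 7/16
  P(S=1) = 1/16 + 0 + 1/16 = 1/8
  P(S=2) = 1/8 + 1/4 + 1/16 = 7/16
Marginal P(T) (column sums):
  P(T=0) = 5/16 + 1/16 + 1/8 = 1/2
  P(T=1) = 0 + 0 + 1/4 = 1/4
  P(T=2) = 1/8 + 1/16 + 1/16 = 1/4

H(S) = -[(7/16)·log₂(7/16) + (1/8)·log₂(1/8) + (7/16)·log₂(7/16)]
  = 0.5218 + 0.3750 + 0.5218
  = 1.4186 bits
H(T) = -[(1/2)·log₂(1/2) + (1/4)·log₂(1/4) + (1/4)·log₂(1/4)]
  = 0.5000 + 0.5000 + 0.5000
  = 1.5000 bits

Maximum possible I(S;T) = min(1.4186, 1.5000) = 1.4186 bits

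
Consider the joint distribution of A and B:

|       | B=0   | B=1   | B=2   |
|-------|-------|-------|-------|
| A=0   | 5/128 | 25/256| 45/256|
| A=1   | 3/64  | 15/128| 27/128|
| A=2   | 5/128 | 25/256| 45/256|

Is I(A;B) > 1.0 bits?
Marginal P(A) (row sums):
  P(A=0) = 5/128 + 25/256 + 45/256 = 5/16
  P(A=1) = 3/64 + 15/128 + 27/128 = 3/8
  P(A=2) = 5/128 + 25/256 + 45/256 = 5/16
Marginal P(B) (column sums):
  P(B=0) = 5/128 + 3/64 + 5/128 = 1/8
  P(B=1) = 25/256 + 15/128 + 25/256 = 5/16
  P(B=2) = 45/256 + 27/128 + 45/256 = 9/16

H(A) = -[(5/16)·log₂(5/16) + (3/8)·log₂(3/8) + (5/16)·log₂(5/16)]
  = 0.5244 + 0.5306 + 0.5244
  = 1.5794 bits
H(B) = -[(1/8)·log₂(1/8) + (5/16)·log₂(5/16) + (9/16)·log₂(9/16)]
  = 0.3750 + 0.5244 + 0.4669
  = 1.3663 bits
H(A,B) = -[(5/128)·log₂(5/128) + (25/256)·log₂(25/256) + (45/256)·log₂(45/256) + (3/64)·log₂(3/64) + (15/128)·log₂(15/128) + (27/128)·log₂(27/128) + (5/128)·log₂(5/128) + (25/256)·log₂(25/256) + (45/256)·log₂(45/256)]
  = 0.1827 + 0.3277 + 0.4409 + 0.2070 + 0.3625 + 0.4736 + 0.1827 + 0.3277 + 0.4409
  = 2.9457 bits

I(A;B) = H(A) + H(B) - H(A,B)
  = 1.5794 + 1.3663 - 2.9457
  = 0.0000 bits

No. I(A;B) = 0.0000 bits, which is ≤ 1.0 bits.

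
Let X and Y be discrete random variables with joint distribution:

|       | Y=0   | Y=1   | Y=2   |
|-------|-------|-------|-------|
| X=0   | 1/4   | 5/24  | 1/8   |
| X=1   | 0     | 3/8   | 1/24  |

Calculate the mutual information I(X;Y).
Marginal P(X) (row sums):
  P(X=0) = 1/4 + 5/24 + 1/8 = 7/12
  P(X=1) = 0 + 3/8 + 1/24 = 5/12
Marginal P(Y) (column sums):
  P(Y=0) = 1/4 + 0 = 1/4
  P(Y=1) = 5/24 + 3/8 = 7/12
  P(Y=2) = 1/8 + 1/24 = 1/6

H(X) = -[(7/12)·log₂(7/12) + (5/12)·log₂(5/12)]
  = 0.4536 + 0.5263
  = 0.9799 bits
H(Y) = -[(1/4)·log₂(1/4) + (7/12)·log₂(7/12) + (1/6)·log₂(1/6)]
  = 0.5000 + 0.4536 + 0.4308
  = 1.3844 bits
H(X,Y) = -[(1/4)·log₂(1/4) + (5/24)·log₂(5/24) + (1/8)·log₂(1/8) + (3/8)·log₂(3/8) + (1/24)·log₂(1/24)]
  = 0.5000 + 0.4715 + 0.3750 + 0.5306 + 0.1910
  = 2.0681 bits

I(X;Y) = H(X) + H(Y) - H(X,Y)
  = 0.9799 + 1.3844 - 2.0681
  = 0.2962 bits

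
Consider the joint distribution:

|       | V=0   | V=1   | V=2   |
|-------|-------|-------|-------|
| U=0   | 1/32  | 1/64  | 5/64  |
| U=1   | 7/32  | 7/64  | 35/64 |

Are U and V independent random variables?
Marginal P(U) (row sums):
  P(U=0) = 1/32 + 1/64 + 5/64 = 1/8
  P(U=1) = 7/32 + 7/64 + 35/64 = 7/8
Marginal P(V) (column sums):
  P(V=0) = 1/32 + 7/32 = 1/4
  P(V=1) = 1/64 + 7/64 = 1/8
  P(V=2) = 5/64 + 35/64 = 5/8

U and V are independent iff P(U=i,V=j) = P(U=i)·P(V=j) for every cell.
  P(U=0)·P(V=0) = 1/8 × 1/4 = 1/32 = P(U=0,V=0) ✓
  P(U=0)·P(V=1) = 1/8 × 1/8 = 1/64 = P(U=0,V=1) ✓
  P(U=0)·P(V=2) = 1/8 × 5/8 = 5/64 = P(U=0,V=2) ✓
  P(U=1)·P(V=0) = 7/8 × 1/4 = 7/32 = P(U=1,V=0) ✓
  P(U=1)·P(V=1) = 7/8 × 1/8 = 7/64 = P(U=1,V=1) ✓
  P(U=1)·P(V=2) = 7/8 × 5/8 = 35/64 = P(U=1,V=2) ✓

Yes, U and V are independent: every cell factors, so I(U;V) = 0 bits.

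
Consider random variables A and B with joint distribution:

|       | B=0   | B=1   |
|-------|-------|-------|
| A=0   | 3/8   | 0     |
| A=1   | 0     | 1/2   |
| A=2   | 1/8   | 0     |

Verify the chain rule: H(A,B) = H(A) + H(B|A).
Left side:
H(A,B) = -[(3/8)·log₂(3/8) + (1/2)·log₂(1/2) + (1/8)·log₂(1/8)]
  = 0.5306 + 0.5000 + 0.3750
  = 1.4056 bits

Right side:
Marginal P(A) (row sums):
  P(A=0) = 3/8 + 0 = 3/8
  P(A=1) = 0 + 1/2 = 1/2
  P(A=2) = 1/8 + 0 = 1/8
H(A) = -[(3/8)·log₂(3/8) + (1/2)·log₂(1/2) + (1/8)·log₂(1/8)]
  = 0.5306 + 0.5000 + 0.3750
  = 1.4056 bits
H(B|A) = -Σ P(A,B)·log₂ P(B|A), where P(B|A) = P(A,B) / P(A)
  (cells with P(A,B) = 0 contribute 0)
  (A=0,B=0): P(B|A) = (3/8)/(3/8) = 1;  -(3/8)·log₂(1) = 0.0000
  (A=1,B=1): P(B|A) = (1/2)/(1/2) = 1;  -(1/2)·log₂(1) = 0.0000
  (A=2,B=0): P(B|A) = (1/8)/(1/8) = 1;  -(1/8)·log₂(1) = 0.0000
H(B|A) = 0.0000 + 0.0000 + 0.0000
  = 0.0000 bits
H(A) + H(B|A) = 1.4056 + 0.0000 = 1.4056 bits

Both sides equal 1.4056 bits, so the chain rule holds ✓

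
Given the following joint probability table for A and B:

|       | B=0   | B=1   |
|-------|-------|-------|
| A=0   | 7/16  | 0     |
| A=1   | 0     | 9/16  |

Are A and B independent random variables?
Marginal P(A) (row sums):
  P(A=0) = 7/16 + 0 = 7/16
  P(A=1) = 0 + 9/16 = 9/16
Marginal P(B) (column sums):
  P(B=0) = 7/16 + 0 = 7/16
  P(B=1) = 0 + 9/16 = 9/16

A and B are independent iff P(A=i,B=j) = P(A=i)·P(B=j) for every cell.
  P(A=0)·P(B=0) = 7/16 × 7/16 = 49/256, but P(A=0,B=0) = 7/16 ✗

No, A and B are not independent. Quantitatively, I(A;B) > 0:

H(A) = -[(7/16)·log₂(7/16) + (9/16)·log₂(9/16)]
  = 0.5218 + 0.4669
  = 0.9887 bits
H(B) = -[(7/16)·log₂(7/16) + (9/16)·log₂(9/16)]
  = 0.5218 + 0.4669
  = 0.9887 bits
H(A,B) = -[(7/16)·log₂(7/16) + (9/16)·log₂(9/16)]
  = 0.5218 + 0.4669
  = 0.9887 bits
I(A;B) = H(A) + H(B) - H(A,B) = 0.9887 + 0.9887 - 0.9887 = 0.9887 bits > 0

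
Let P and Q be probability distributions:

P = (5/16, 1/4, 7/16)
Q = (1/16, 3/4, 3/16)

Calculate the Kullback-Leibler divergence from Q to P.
D(P||Q) = Σ P(i) log₂(P(i)/Q(i))
  i=0: (5/16) × log₂((5/16)/(1/16)) = (5/16) × log₂(5) = 0.7256
  i=1: (1/4) × log₂((1/4)/(3/4)) = (1/4) × log₂(1/3) = -0.3962
  i=2: (7/16) × log₂((7/16)/(3/16)) = (7/16) × log₂(7/3) = 0.5348
D(P||Q) = 0.7256 - 0.3962 + 0.5348
  = 0.8642 bits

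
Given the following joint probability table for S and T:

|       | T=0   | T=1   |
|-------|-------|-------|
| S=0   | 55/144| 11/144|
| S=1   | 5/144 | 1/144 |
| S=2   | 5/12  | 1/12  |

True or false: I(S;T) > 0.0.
Marginal P(S) (row sums):
  P(S=0) = 55/144 + 11/144 = 11/24
  P(S=1) = 5/144 + 1/144 = 1/24
  P(S=2) = 5/12 + 1/12 = 1/2
Marginal P(T) (column sums):
  P(T=0) = 55/144 + 5/144 + 5/12 = 5/6
  P(T=1) = 11/144 + 1/144 + 1/12 = 1/6

H(S) = -[(11/24)·log₂(11/24) + (1/24)·log₂(1/24) + (1/2)·log₂(1/2)]
  = 0.5159 + 0.1910 + 0.5000
  = 1.2069 bits
H(T) = -[(5/6)·log₂(5/6) + (1/6)·log₂(1/6)]
  = 0.2192 + 0.4308
  = 0.6500 bits
H(S,T) = -[(55/144)·log₂(55/144) + (11/144)·log₂(11/144) + (5/144)·log₂(5/144) + (1/144)·log₂(1/144) + (5/12)·log₂(5/12) + (1/12)·log₂(1/12)]
  = 0.5304 + 0.2834 + 0.1683 + 0.0498 + 0.5263 + 0.2987
  = 1.8569 bits

I(S;T) = H(S) + H(T) - H(S,T)
  = 1.2069 + 0.6500 - 1.8569
  = 0.0000 bits

False. I(S;T) = 0.0000 bits, which is ≤ 0.0 bits.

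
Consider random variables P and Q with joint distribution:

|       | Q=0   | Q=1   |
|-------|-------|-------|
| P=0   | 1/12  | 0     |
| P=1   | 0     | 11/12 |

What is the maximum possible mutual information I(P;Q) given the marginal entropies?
The upper bound on mutual information is I(P;Q) ≤ min(H(P), H(Q)).

Marginal P(P) (row sums):
  P(P=0) = 1/12 + 0 = 1/12
  P(P=1) = 0 + 11/12 = 11/12
Marginal P(Q) (column sums):
  P(Q=0) = 1/12 + 0 = 1/12
  P(Q=1) = 0 + 11/12 = 11/12

H(P) = -[(1/12)·log₂(1/12) + (11/12)·log₂(11/12)]
  = 0.2987 + 0.1151
  = 0.4138 bits
H(Q) = -[(1/12)·log₂(1/12) + (11/12)·log₂(11/12)]
  = 0.2987 + 0.1151
  = 0.4138 bits

Maximum possible I(P;Q) = min(0.4138, 0.4138) = 0.4138 bits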